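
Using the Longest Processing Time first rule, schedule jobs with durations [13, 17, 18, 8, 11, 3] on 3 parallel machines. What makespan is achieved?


Sort jobs in decreasing order (LPT): [18, 17, 13, 11, 8, 3]
Assign each job to the least loaded machine:
  Machine 1: jobs [18, 3], load = 21
  Machine 2: jobs [17, 8], load = 25
  Machine 3: jobs [13, 11], load = 24
Makespan = max load = 25

25


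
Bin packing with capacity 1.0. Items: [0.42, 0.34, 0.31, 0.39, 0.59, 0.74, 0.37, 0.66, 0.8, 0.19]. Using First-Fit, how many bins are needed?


Place items sequentially using First-Fit:
  Item 0.42 -> new Bin 1
  Item 0.34 -> Bin 1 (now 0.76)
  Item 0.31 -> new Bin 2
  Item 0.39 -> Bin 2 (now 0.7)
  Item 0.59 -> new Bin 3
  Item 0.74 -> new Bin 4
  Item 0.37 -> Bin 3 (now 0.96)
  Item 0.66 -> new Bin 5
  Item 0.8 -> new Bin 6
  Item 0.19 -> Bin 1 (now 0.95)
Total bins used = 6

6


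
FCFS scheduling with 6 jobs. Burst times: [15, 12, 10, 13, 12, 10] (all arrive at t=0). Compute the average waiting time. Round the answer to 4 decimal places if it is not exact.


FCFS order (as given): [15, 12, 10, 13, 12, 10]
Waiting times:
  Job 1: wait = 0
  Job 2: wait = 15
  Job 3: wait = 27
  Job 4: wait = 37
  Job 5: wait = 50
  Job 6: wait = 62
Sum of waiting times = 191
Average waiting time = 191/6 = 31.8333

31.8333


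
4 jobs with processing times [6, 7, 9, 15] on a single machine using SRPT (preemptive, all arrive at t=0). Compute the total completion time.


Since all jobs arrive at t=0, SRPT equals SPT ordering.
SPT order: [6, 7, 9, 15]
Completion times:
  Job 1: p=6, C=6
  Job 2: p=7, C=13
  Job 3: p=9, C=22
  Job 4: p=15, C=37
Total completion time = 6 + 13 + 22 + 37 = 78

78


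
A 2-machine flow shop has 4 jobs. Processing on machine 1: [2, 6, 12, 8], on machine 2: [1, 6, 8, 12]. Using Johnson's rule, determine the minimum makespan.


Apply Johnson's rule:
  Group 1 (a <= b): [(2, 6, 6), (4, 8, 12)]
  Group 2 (a > b): [(3, 12, 8), (1, 2, 1)]
Optimal job order: [2, 4, 3, 1]
Schedule:
  Job 2: M1 done at 6, M2 done at 12
  Job 4: M1 done at 14, M2 done at 26
  Job 3: M1 done at 26, M2 done at 34
  Job 1: M1 done at 28, M2 done at 35
Makespan = 35

35


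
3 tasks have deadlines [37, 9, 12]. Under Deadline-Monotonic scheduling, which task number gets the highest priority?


Sort tasks by relative deadline (ascending):
  Task 2: deadline = 9
  Task 3: deadline = 12
  Task 1: deadline = 37
Priority order (highest first): [2, 3, 1]
Highest priority task = 2

2


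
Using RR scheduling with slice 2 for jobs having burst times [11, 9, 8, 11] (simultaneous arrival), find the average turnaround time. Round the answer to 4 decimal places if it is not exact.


Time quantum = 2
Execution trace:
  J1 runs 2 units, time = 2
  J2 runs 2 units, time = 4
  J3 runs 2 units, time = 6
  J4 runs 2 units, time = 8
  J1 runs 2 units, time = 10
  J2 runs 2 units, time = 12
  J3 runs 2 units, time = 14
  J4 runs 2 units, time = 16
  J1 runs 2 units, time = 18
  J2 runs 2 units, time = 20
  J3 runs 2 units, time = 22
  J4 runs 2 units, time = 24
  J1 runs 2 units, time = 26
  J2 runs 2 units, time = 28
  J3 runs 2 units, time = 30
  J4 runs 2 units, time = 32
  J1 runs 2 units, time = 34
  J2 runs 1 units, time = 35
  J4 runs 2 units, time = 37
  J1 runs 1 units, time = 38
  J4 runs 1 units, time = 39
Finish times: [38, 35, 30, 39]
Average turnaround = 142/4 = 35.5

35.5


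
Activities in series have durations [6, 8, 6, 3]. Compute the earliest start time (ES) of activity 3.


Activity 3 starts after activities 1 through 2 complete.
Predecessor durations: [6, 8]
ES = 6 + 8 = 14

14


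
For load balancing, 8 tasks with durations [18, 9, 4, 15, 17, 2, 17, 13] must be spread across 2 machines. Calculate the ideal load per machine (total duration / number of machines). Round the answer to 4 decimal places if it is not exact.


Total processing time = 18 + 9 + 4 + 15 + 17 + 2 + 17 + 13 = 95
Number of machines = 2
Ideal balanced load = 95 / 2 = 47.5

47.5


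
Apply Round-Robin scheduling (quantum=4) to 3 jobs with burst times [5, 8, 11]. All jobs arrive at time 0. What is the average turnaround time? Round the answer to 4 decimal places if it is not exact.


Time quantum = 4
Execution trace:
  J1 runs 4 units, time = 4
  J2 runs 4 units, time = 8
  J3 runs 4 units, time = 12
  J1 runs 1 units, time = 13
  J2 runs 4 units, time = 17
  J3 runs 4 units, time = 21
  J3 runs 3 units, time = 24
Finish times: [13, 17, 24]
Average turnaround = 54/3 = 18.0

18.0


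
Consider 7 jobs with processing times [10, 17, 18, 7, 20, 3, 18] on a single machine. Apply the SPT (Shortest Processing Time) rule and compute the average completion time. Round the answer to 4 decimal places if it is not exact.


Sort jobs by processing time (SPT order): [3, 7, 10, 17, 18, 18, 20]
Compute completion times sequentially:
  Job 1: processing = 3, completes at 3
  Job 2: processing = 7, completes at 10
  Job 3: processing = 10, completes at 20
  Job 4: processing = 17, completes at 37
  Job 5: processing = 18, completes at 55
  Job 6: processing = 18, completes at 73
  Job 7: processing = 20, completes at 93
Sum of completion times = 291
Average completion time = 291/7 = 41.5714

41.5714


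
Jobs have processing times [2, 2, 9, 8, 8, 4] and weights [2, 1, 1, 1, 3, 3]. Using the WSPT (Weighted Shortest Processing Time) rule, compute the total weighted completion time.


Compute p/w ratios and sort ascending (WSPT): [(2, 2), (4, 3), (2, 1), (8, 3), (8, 1), (9, 1)]
Compute weighted completion times:
  Job (p=2,w=2): C=2, w*C=2*2=4
  Job (p=4,w=3): C=6, w*C=3*6=18
  Job (p=2,w=1): C=8, w*C=1*8=8
  Job (p=8,w=3): C=16, w*C=3*16=48
  Job (p=8,w=1): C=24, w*C=1*24=24
  Job (p=9,w=1): C=33, w*C=1*33=33
Total weighted completion time = 135

135


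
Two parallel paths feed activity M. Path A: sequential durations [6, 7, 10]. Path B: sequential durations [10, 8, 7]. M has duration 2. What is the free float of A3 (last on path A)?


ES(A3) = sum of predecessors on chain A = 13
EF(A3) = ES + duration = 13 + 10 = 23
Successor of A3 is M. ES(M) = max(sum(A), sum(B)) = max(23, 25) = 25
Free float = ES(successor) - EF(current) = 25 - 23 = 2

2


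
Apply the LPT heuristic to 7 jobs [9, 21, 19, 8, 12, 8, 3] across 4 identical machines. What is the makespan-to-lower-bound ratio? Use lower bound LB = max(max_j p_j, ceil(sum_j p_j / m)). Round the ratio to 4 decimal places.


LPT order: [21, 19, 12, 9, 8, 8, 3]
Machine loads after assignment: [21, 19, 20, 20]
LPT makespan = 21
Lower bound = max(max_job, ceil(total/4)) = max(21, 20) = 21
Ratio = 21 / 21 = 1.0

1.0


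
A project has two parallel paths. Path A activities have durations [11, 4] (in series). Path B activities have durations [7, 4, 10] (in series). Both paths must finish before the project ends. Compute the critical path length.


Path A total = 11 + 4 = 15
Path B total = 7 + 4 + 10 = 21
Critical path = longest path = max(15, 21) = 21

21


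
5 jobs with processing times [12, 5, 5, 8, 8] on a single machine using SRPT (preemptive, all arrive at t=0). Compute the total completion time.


Since all jobs arrive at t=0, SRPT equals SPT ordering.
SPT order: [5, 5, 8, 8, 12]
Completion times:
  Job 1: p=5, C=5
  Job 2: p=5, C=10
  Job 3: p=8, C=18
  Job 4: p=8, C=26
  Job 5: p=12, C=38
Total completion time = 5 + 10 + 18 + 26 + 38 = 97

97


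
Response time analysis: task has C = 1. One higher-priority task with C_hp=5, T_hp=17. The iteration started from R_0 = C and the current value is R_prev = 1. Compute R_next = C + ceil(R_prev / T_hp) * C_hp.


R_next = C + ceil(R_prev / T_hp) * C_hp
ceil(1 / 17) = ceil(0.0588) = 1
Interference = 1 * 5 = 5
R_next = 1 + 5 = 6

6


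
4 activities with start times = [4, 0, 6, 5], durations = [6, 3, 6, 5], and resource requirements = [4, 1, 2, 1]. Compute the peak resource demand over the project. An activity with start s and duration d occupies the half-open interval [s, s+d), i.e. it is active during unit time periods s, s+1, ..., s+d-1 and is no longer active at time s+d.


Each activity i is active on [start_i, start_i + duration_i).
Compute total resource usage per time slot:
  t=0: active resources = [1], total = 1
  t=1: active resources = [1], total = 1
  t=2: active resources = [1], total = 1
  t=3: active resources = [], total = 0
  t=4: active resources = [4], total = 4
  t=5: active resources = [4, 1], total = 5
  t=6: active resources = [4, 2, 1], total = 7
  t=7: active resources = [4, 2, 1], total = 7
  t=8: active resources = [4, 2, 1], total = 7
  t=9: active resources = [4, 2, 1], total = 7
  t=10: active resources = [2], total = 2
  t=11: active resources = [2], total = 2
Peak resource demand = 7

7


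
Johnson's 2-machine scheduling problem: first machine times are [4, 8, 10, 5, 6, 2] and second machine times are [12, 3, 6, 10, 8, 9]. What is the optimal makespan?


Apply Johnson's rule:
  Group 1 (a <= b): [(6, 2, 9), (1, 4, 12), (4, 5, 10), (5, 6, 8)]
  Group 2 (a > b): [(3, 10, 6), (2, 8, 3)]
Optimal job order: [6, 1, 4, 5, 3, 2]
Schedule:
  Job 6: M1 done at 2, M2 done at 11
  Job 1: M1 done at 6, M2 done at 23
  Job 4: M1 done at 11, M2 done at 33
  Job 5: M1 done at 17, M2 done at 41
  Job 3: M1 done at 27, M2 done at 47
  Job 2: M1 done at 35, M2 done at 50
Makespan = 50

50


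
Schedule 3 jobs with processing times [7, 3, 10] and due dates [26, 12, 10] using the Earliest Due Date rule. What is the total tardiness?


Sort by due date (EDD order): [(10, 10), (3, 12), (7, 26)]
Compute completion times and tardiness:
  Job 1: p=10, d=10, C=10, tardiness=max(0,10-10)=0
  Job 2: p=3, d=12, C=13, tardiness=max(0,13-12)=1
  Job 3: p=7, d=26, C=20, tardiness=max(0,20-26)=0
Total tardiness = 1

1


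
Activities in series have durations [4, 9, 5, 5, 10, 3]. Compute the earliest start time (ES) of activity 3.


Activity 3 starts after activities 1 through 2 complete.
Predecessor durations: [4, 9]
ES = 4 + 9 = 13

13


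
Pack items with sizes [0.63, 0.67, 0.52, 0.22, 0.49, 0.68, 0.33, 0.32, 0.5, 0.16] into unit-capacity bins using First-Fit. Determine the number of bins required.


Place items sequentially using First-Fit:
  Item 0.63 -> new Bin 1
  Item 0.67 -> new Bin 2
  Item 0.52 -> new Bin 3
  Item 0.22 -> Bin 1 (now 0.85)
  Item 0.49 -> new Bin 4
  Item 0.68 -> new Bin 5
  Item 0.33 -> Bin 2 (now 1.0)
  Item 0.32 -> Bin 3 (now 0.84)
  Item 0.5 -> Bin 4 (now 0.99)
  Item 0.16 -> Bin 3 (now 1.0)
Total bins used = 5

5


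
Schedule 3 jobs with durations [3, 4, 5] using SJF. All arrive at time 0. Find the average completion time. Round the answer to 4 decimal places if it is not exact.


SJF order (ascending): [3, 4, 5]
Completion times:
  Job 1: burst=3, C=3
  Job 2: burst=4, C=7
  Job 3: burst=5, C=12
Average completion = 22/3 = 7.3333

7.3333


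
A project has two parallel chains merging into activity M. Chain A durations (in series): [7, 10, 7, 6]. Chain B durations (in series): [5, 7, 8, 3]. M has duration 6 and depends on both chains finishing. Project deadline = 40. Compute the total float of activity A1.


Forward pass: ES(A1) = sum of predecessors on chain A = 0
EF = ES + duration = 0 + 7 = 7
Backward pass: LF(M) = deadline = 40; LS(M) = 40 - 6 = 34
LF(A1) = LS(M) - sum(successors on chain A) = 34 - 23 = 11
LS = LF - duration = 11 - 7 = 4
Total float = LS - ES = 4 - 0 = 4

4


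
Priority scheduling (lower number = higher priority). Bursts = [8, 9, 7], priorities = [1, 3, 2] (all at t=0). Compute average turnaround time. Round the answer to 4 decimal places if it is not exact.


Sort by priority (ascending = highest first):
Order: [(1, 8), (2, 7), (3, 9)]
Completion times:
  Priority 1, burst=8, C=8
  Priority 2, burst=7, C=15
  Priority 3, burst=9, C=24
Average turnaround = 47/3 = 15.6667

15.6667


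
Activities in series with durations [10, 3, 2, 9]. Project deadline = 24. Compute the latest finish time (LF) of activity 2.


LF(activity 2) = deadline - sum of successor durations
Successors: activities 3 through 4 with durations [2, 9]
Sum of successor durations = 11
LF = 24 - 11 = 13

13


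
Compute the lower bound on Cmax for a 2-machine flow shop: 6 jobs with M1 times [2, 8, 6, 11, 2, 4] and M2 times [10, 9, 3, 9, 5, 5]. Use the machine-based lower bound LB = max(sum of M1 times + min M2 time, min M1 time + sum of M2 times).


LB1 = sum(M1 times) + min(M2 times) = 33 + 3 = 36
LB2 = min(M1 times) + sum(M2 times) = 2 + 41 = 43
Lower bound = max(LB1, LB2) = max(36, 43) = 43

43


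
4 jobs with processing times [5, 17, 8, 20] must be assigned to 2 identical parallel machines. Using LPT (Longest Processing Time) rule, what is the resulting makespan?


Sort jobs in decreasing order (LPT): [20, 17, 8, 5]
Assign each job to the least loaded machine:
  Machine 1: jobs [20, 5], load = 25
  Machine 2: jobs [17, 8], load = 25
Makespan = max load = 25

25


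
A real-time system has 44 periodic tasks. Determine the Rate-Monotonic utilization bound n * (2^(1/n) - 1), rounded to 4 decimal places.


Compute 2^(1/44) = 1.0158780831
Subtract 1: 1.0158780831 - 1 = 0.0158780831
Multiply by n: 44 * 0.0158780831 = 0.6986356564
Round to 4 dp: 0.6986

0.6986


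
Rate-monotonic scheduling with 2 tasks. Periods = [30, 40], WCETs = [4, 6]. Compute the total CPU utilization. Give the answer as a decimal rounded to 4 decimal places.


Compute individual utilizations (exact fractions):
  Task 1: C/T = 4/30 = 2/15 (approx. 0.1333)
  Task 2: C/T = 6/40 = 3/20 (approx. 0.15)
Total utilization U = 2/15 + 3/20 = 17/60
Rounded to 4 decimal places: U = 0.2833
RM (Liu & Layland) bound for 2 tasks = 0.828427; compare with U = 17/60 (approx. 0.283333)
U <= bound, so schedulable by RM sufficient condition.

0.2833


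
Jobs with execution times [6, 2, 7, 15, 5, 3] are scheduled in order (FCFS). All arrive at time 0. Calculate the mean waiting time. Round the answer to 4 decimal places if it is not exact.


FCFS order (as given): [6, 2, 7, 15, 5, 3]
Waiting times:
  Job 1: wait = 0
  Job 2: wait = 6
  Job 3: wait = 8
  Job 4: wait = 15
  Job 5: wait = 30
  Job 6: wait = 35
Sum of waiting times = 94
Average waiting time = 94/6 = 15.6667

15.6667


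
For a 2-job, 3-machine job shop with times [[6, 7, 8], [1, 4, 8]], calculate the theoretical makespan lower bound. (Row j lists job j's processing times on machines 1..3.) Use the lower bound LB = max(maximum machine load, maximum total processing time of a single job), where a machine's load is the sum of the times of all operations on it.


Machine loads:
  Machine 1: 6 + 1 = 7
  Machine 2: 7 + 4 = 11
  Machine 3: 8 + 8 = 16
Max machine load = 16
Job totals:
  Job 1: 21
  Job 2: 13
Max job total = 21
Lower bound = max(16, 21) = 21

21


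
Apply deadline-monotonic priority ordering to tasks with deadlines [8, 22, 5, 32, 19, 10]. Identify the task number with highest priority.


Sort tasks by relative deadline (ascending):
  Task 3: deadline = 5
  Task 1: deadline = 8
  Task 6: deadline = 10
  Task 5: deadline = 19
  Task 2: deadline = 22
  Task 4: deadline = 32
Priority order (highest first): [3, 1, 6, 5, 2, 4]
Highest priority task = 3

3


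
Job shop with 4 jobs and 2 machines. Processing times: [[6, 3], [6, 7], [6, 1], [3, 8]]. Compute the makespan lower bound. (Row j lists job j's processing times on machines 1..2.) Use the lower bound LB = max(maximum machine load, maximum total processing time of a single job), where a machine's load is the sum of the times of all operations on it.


Machine loads:
  Machine 1: 6 + 6 + 6 + 3 = 21
  Machine 2: 3 + 7 + 1 + 8 = 19
Max machine load = 21
Job totals:
  Job 1: 9
  Job 2: 13
  Job 3: 7
  Job 4: 11
Max job total = 13
Lower bound = max(21, 13) = 21

21


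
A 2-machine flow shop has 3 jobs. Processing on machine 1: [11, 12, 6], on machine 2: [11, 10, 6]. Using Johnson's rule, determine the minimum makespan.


Apply Johnson's rule:
  Group 1 (a <= b): [(3, 6, 6), (1, 11, 11)]
  Group 2 (a > b): [(2, 12, 10)]
Optimal job order: [3, 1, 2]
Schedule:
  Job 3: M1 done at 6, M2 done at 12
  Job 1: M1 done at 17, M2 done at 28
  Job 2: M1 done at 29, M2 done at 39
Makespan = 39

39


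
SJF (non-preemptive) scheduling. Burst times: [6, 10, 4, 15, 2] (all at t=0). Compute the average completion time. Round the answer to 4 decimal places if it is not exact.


SJF order (ascending): [2, 4, 6, 10, 15]
Completion times:
  Job 1: burst=2, C=2
  Job 2: burst=4, C=6
  Job 3: burst=6, C=12
  Job 4: burst=10, C=22
  Job 5: burst=15, C=37
Average completion = 79/5 = 15.8

15.8


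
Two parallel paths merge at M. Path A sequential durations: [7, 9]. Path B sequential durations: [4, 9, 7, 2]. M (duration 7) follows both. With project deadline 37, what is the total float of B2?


Forward pass: ES(B2) = sum of predecessors on chain B = 4
EF = ES + duration = 4 + 9 = 13
Backward pass: LF(M) = deadline = 37; LS(M) = 37 - 7 = 30
LF(B2) = LS(M) - sum(successors on chain B) = 30 - 9 = 21
LS = LF - duration = 21 - 9 = 12
Total float = LS - ES = 12 - 4 = 8

8


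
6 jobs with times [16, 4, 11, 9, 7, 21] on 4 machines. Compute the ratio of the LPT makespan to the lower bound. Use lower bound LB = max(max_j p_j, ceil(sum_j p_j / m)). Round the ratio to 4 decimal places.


LPT order: [21, 16, 11, 9, 7, 4]
Machine loads after assignment: [21, 16, 15, 16]
LPT makespan = 21
Lower bound = max(max_job, ceil(total/4)) = max(21, 17) = 21
Ratio = 21 / 21 = 1.0

1.0


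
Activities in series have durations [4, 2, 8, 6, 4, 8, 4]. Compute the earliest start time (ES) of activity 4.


Activity 4 starts after activities 1 through 3 complete.
Predecessor durations: [4, 2, 8]
ES = 4 + 2 + 8 = 14

14


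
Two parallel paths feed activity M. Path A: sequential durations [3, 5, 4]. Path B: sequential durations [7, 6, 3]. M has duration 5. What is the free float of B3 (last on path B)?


ES(B3) = sum of predecessors on chain B = 13
EF(B3) = ES + duration = 13 + 3 = 16
Successor of B3 is M. ES(M) = max(sum(A), sum(B)) = max(12, 16) = 16
Free float = ES(successor) - EF(current) = 16 - 16 = 0

0


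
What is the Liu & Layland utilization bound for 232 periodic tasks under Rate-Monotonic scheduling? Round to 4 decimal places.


Compute 2^(1/232) = 1.0029921710
Subtract 1: 1.0029921710 - 1 = 0.0029921710
Multiply by n: 232 * 0.0029921710 = 0.6941836720
Round to 4 dp: 0.6942

0.6942


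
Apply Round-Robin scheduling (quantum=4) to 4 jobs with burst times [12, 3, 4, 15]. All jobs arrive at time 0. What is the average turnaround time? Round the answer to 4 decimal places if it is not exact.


Time quantum = 4
Execution trace:
  J1 runs 4 units, time = 4
  J2 runs 3 units, time = 7
  J3 runs 4 units, time = 11
  J4 runs 4 units, time = 15
  J1 runs 4 units, time = 19
  J4 runs 4 units, time = 23
  J1 runs 4 units, time = 27
  J4 runs 4 units, time = 31
  J4 runs 3 units, time = 34
Finish times: [27, 7, 11, 34]
Average turnaround = 79/4 = 19.75

19.75


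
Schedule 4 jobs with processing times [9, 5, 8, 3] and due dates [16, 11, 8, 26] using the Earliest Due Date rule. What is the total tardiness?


Sort by due date (EDD order): [(8, 8), (5, 11), (9, 16), (3, 26)]
Compute completion times and tardiness:
  Job 1: p=8, d=8, C=8, tardiness=max(0,8-8)=0
  Job 2: p=5, d=11, C=13, tardiness=max(0,13-11)=2
  Job 3: p=9, d=16, C=22, tardiness=max(0,22-16)=6
  Job 4: p=3, d=26, C=25, tardiness=max(0,25-26)=0
Total tardiness = 8

8


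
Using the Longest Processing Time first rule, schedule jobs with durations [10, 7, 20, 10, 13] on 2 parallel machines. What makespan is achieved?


Sort jobs in decreasing order (LPT): [20, 13, 10, 10, 7]
Assign each job to the least loaded machine:
  Machine 1: jobs [20, 10], load = 30
  Machine 2: jobs [13, 10, 7], load = 30
Makespan = max load = 30

30


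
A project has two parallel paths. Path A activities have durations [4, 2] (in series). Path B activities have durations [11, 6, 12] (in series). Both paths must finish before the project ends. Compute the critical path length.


Path A total = 4 + 2 = 6
Path B total = 11 + 6 + 12 = 29
Critical path = longest path = max(6, 29) = 29

29


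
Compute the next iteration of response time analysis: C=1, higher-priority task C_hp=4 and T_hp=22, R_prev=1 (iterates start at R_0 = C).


R_next = C + ceil(R_prev / T_hp) * C_hp
ceil(1 / 22) = ceil(0.0455) = 1
Interference = 1 * 4 = 4
R_next = 1 + 4 = 5

5


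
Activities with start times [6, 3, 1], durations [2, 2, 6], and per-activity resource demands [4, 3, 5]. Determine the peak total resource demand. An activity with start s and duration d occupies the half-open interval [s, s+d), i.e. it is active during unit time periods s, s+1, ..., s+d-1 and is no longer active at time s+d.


Each activity i is active on [start_i, start_i + duration_i).
Compute total resource usage per time slot:
  t=0: active resources = [], total = 0
  t=1: active resources = [5], total = 5
  t=2: active resources = [5], total = 5
  t=3: active resources = [3, 5], total = 8
  t=4: active resources = [3, 5], total = 8
  t=5: active resources = [5], total = 5
  t=6: active resources = [4, 5], total = 9
  t=7: active resources = [4], total = 4
Peak resource demand = 9

9


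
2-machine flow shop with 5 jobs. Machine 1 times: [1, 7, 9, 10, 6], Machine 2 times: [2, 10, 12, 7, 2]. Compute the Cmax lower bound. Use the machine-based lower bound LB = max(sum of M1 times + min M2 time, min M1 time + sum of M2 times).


LB1 = sum(M1 times) + min(M2 times) = 33 + 2 = 35
LB2 = min(M1 times) + sum(M2 times) = 1 + 33 = 34
Lower bound = max(LB1, LB2) = max(35, 34) = 35

35


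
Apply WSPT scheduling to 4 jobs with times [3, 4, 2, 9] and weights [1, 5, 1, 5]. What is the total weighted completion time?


Compute p/w ratios and sort ascending (WSPT): [(4, 5), (9, 5), (2, 1), (3, 1)]
Compute weighted completion times:
  Job (p=4,w=5): C=4, w*C=5*4=20
  Job (p=9,w=5): C=13, w*C=5*13=65
  Job (p=2,w=1): C=15, w*C=1*15=15
  Job (p=3,w=1): C=18, w*C=1*18=18
Total weighted completion time = 118

118


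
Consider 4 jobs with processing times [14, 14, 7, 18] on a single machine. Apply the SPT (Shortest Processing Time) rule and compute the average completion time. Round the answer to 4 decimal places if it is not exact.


Sort jobs by processing time (SPT order): [7, 14, 14, 18]
Compute completion times sequentially:
  Job 1: processing = 7, completes at 7
  Job 2: processing = 14, completes at 21
  Job 3: processing = 14, completes at 35
  Job 4: processing = 18, completes at 53
Sum of completion times = 116
Average completion time = 116/4 = 29.0

29.0


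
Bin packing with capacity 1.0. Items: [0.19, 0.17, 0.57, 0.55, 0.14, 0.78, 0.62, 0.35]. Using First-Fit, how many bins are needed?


Place items sequentially using First-Fit:
  Item 0.19 -> new Bin 1
  Item 0.17 -> Bin 1 (now 0.36)
  Item 0.57 -> Bin 1 (now 0.93)
  Item 0.55 -> new Bin 2
  Item 0.14 -> Bin 2 (now 0.69)
  Item 0.78 -> new Bin 3
  Item 0.62 -> new Bin 4
  Item 0.35 -> Bin 4 (now 0.97)
Total bins used = 4

4


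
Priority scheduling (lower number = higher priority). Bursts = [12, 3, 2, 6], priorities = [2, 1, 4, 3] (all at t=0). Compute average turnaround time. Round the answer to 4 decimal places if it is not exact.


Sort by priority (ascending = highest first):
Order: [(1, 3), (2, 12), (3, 6), (4, 2)]
Completion times:
  Priority 1, burst=3, C=3
  Priority 2, burst=12, C=15
  Priority 3, burst=6, C=21
  Priority 4, burst=2, C=23
Average turnaround = 62/4 = 15.5

15.5


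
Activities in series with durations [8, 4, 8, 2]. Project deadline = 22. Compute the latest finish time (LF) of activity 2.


LF(activity 2) = deadline - sum of successor durations
Successors: activities 3 through 4 with durations [8, 2]
Sum of successor durations = 10
LF = 22 - 10 = 12

12


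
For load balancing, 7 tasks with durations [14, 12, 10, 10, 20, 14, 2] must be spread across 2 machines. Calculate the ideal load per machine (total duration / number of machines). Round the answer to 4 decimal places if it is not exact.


Total processing time = 14 + 12 + 10 + 10 + 20 + 14 + 2 = 82
Number of machines = 2
Ideal balanced load = 82 / 2 = 41.0

41.0


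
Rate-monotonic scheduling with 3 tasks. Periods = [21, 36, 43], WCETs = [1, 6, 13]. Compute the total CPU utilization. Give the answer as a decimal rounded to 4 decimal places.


Compute individual utilizations (exact fractions):
  Task 1: C/T = 1/21 (approx. 0.0476)
  Task 2: C/T = 6/36 = 1/6 (approx. 0.1667)
  Task 3: C/T = 13/43 (approx. 0.3023)
Total utilization U = 1/21 + 1/6 + 13/43 = 311/602
Rounded to 4 decimal places: U = 0.5166
RM (Liu & Layland) bound for 3 tasks = 0.779763; compare with U = 311/602 (approx. 0.516611)
U <= bound, so schedulable by RM sufficient condition.

0.5166


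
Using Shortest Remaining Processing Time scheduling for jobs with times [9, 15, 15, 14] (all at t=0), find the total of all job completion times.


Since all jobs arrive at t=0, SRPT equals SPT ordering.
SPT order: [9, 14, 15, 15]
Completion times:
  Job 1: p=9, C=9
  Job 2: p=14, C=23
  Job 3: p=15, C=38
  Job 4: p=15, C=53
Total completion time = 9 + 23 + 38 + 53 = 123

123


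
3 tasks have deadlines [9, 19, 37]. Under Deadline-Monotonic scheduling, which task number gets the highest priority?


Sort tasks by relative deadline (ascending):
  Task 1: deadline = 9
  Task 2: deadline = 19
  Task 3: deadline = 37
Priority order (highest first): [1, 2, 3]
Highest priority task = 1

1


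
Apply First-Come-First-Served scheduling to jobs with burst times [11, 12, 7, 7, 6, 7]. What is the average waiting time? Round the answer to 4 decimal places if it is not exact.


FCFS order (as given): [11, 12, 7, 7, 6, 7]
Waiting times:
  Job 1: wait = 0
  Job 2: wait = 11
  Job 3: wait = 23
  Job 4: wait = 30
  Job 5: wait = 37
  Job 6: wait = 43
Sum of waiting times = 144
Average waiting time = 144/6 = 24.0

24.0


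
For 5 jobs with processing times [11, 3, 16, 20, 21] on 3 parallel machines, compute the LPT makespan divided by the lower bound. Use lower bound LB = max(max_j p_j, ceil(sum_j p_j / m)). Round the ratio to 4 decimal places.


LPT order: [21, 20, 16, 11, 3]
Machine loads after assignment: [21, 23, 27]
LPT makespan = 27
Lower bound = max(max_job, ceil(total/3)) = max(21, 24) = 24
Ratio = 27 / 24 = 1.125

1.125


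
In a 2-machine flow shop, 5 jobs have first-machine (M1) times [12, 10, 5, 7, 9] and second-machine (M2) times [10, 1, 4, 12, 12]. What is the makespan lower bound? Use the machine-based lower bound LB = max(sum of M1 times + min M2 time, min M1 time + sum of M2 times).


LB1 = sum(M1 times) + min(M2 times) = 43 + 1 = 44
LB2 = min(M1 times) + sum(M2 times) = 5 + 39 = 44
Lower bound = max(LB1, LB2) = max(44, 44) = 44

44


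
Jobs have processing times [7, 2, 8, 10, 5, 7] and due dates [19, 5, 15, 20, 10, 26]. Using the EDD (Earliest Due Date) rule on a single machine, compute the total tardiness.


Sort by due date (EDD order): [(2, 5), (5, 10), (8, 15), (7, 19), (10, 20), (7, 26)]
Compute completion times and tardiness:
  Job 1: p=2, d=5, C=2, tardiness=max(0,2-5)=0
  Job 2: p=5, d=10, C=7, tardiness=max(0,7-10)=0
  Job 3: p=8, d=15, C=15, tardiness=max(0,15-15)=0
  Job 4: p=7, d=19, C=22, tardiness=max(0,22-19)=3
  Job 5: p=10, d=20, C=32, tardiness=max(0,32-20)=12
  Job 6: p=7, d=26, C=39, tardiness=max(0,39-26)=13
Total tardiness = 28

28


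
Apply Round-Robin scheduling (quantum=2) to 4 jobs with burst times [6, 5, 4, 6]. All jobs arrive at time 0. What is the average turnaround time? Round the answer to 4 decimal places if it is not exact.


Time quantum = 2
Execution trace:
  J1 runs 2 units, time = 2
  J2 runs 2 units, time = 4
  J3 runs 2 units, time = 6
  J4 runs 2 units, time = 8
  J1 runs 2 units, time = 10
  J2 runs 2 units, time = 12
  J3 runs 2 units, time = 14
  J4 runs 2 units, time = 16
  J1 runs 2 units, time = 18
  J2 runs 1 units, time = 19
  J4 runs 2 units, time = 21
Finish times: [18, 19, 14, 21]
Average turnaround = 72/4 = 18.0

18.0


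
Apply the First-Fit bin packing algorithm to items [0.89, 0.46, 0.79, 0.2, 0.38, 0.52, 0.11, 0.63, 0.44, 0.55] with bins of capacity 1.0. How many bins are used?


Place items sequentially using First-Fit:
  Item 0.89 -> new Bin 1
  Item 0.46 -> new Bin 2
  Item 0.79 -> new Bin 3
  Item 0.2 -> Bin 2 (now 0.66)
  Item 0.38 -> new Bin 4
  Item 0.52 -> Bin 4 (now 0.9)
  Item 0.11 -> Bin 1 (now 1.0)
  Item 0.63 -> new Bin 5
  Item 0.44 -> new Bin 6
  Item 0.55 -> Bin 6 (now 0.99)
Total bins used = 6

6


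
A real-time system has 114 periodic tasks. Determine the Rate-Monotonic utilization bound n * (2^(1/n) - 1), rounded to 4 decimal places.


Compute 2^(1/114) = 1.0060987606
Subtract 1: 1.0060987606 - 1 = 0.0060987606
Multiply by n: 114 * 0.0060987606 = 0.6952587084
Round to 4 dp: 0.6953

0.6953


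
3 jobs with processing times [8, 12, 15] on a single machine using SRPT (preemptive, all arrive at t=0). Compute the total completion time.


Since all jobs arrive at t=0, SRPT equals SPT ordering.
SPT order: [8, 12, 15]
Completion times:
  Job 1: p=8, C=8
  Job 2: p=12, C=20
  Job 3: p=15, C=35
Total completion time = 8 + 20 + 35 = 63

63


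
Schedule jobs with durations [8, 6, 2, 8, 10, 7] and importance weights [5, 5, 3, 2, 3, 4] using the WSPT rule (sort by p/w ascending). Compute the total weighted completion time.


Compute p/w ratios and sort ascending (WSPT): [(2, 3), (6, 5), (8, 5), (7, 4), (10, 3), (8, 2)]
Compute weighted completion times:
  Job (p=2,w=3): C=2, w*C=3*2=6
  Job (p=6,w=5): C=8, w*C=5*8=40
  Job (p=8,w=5): C=16, w*C=5*16=80
  Job (p=7,w=4): C=23, w*C=4*23=92
  Job (p=10,w=3): C=33, w*C=3*33=99
  Job (p=8,w=2): C=41, w*C=2*41=82
Total weighted completion time = 399

399


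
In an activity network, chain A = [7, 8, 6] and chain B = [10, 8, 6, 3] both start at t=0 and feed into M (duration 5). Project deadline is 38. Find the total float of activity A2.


Forward pass: ES(A2) = sum of predecessors on chain A = 7
EF = ES + duration = 7 + 8 = 15
Backward pass: LF(M) = deadline = 38; LS(M) = 38 - 5 = 33
LF(A2) = LS(M) - sum(successors on chain A) = 33 - 6 = 27
LS = LF - duration = 27 - 8 = 19
Total float = LS - ES = 19 - 7 = 12

12


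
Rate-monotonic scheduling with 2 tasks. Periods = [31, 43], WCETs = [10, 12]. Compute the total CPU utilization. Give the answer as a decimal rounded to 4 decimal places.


Compute individual utilizations (exact fractions):
  Task 1: C/T = 10/31 (approx. 0.3226)
  Task 2: C/T = 12/43 (approx. 0.2791)
Total utilization U = 10/31 + 12/43 = 802/1333
Rounded to 4 decimal places: U = 0.6017
RM (Liu & Layland) bound for 2 tasks = 0.828427; compare with U = 802/1333 (approx. 0.601650)
U <= bound, so schedulable by RM sufficient condition.

0.6017


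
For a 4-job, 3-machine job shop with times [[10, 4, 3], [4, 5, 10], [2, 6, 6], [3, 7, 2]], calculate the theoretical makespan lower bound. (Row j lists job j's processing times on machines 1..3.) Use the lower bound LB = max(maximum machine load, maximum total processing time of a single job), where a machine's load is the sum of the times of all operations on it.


Machine loads:
  Machine 1: 10 + 4 + 2 + 3 = 19
  Machine 2: 4 + 5 + 6 + 7 = 22
  Machine 3: 3 + 10 + 6 + 2 = 21
Max machine load = 22
Job totals:
  Job 1: 17
  Job 2: 19
  Job 3: 14
  Job 4: 12
Max job total = 19
Lower bound = max(22, 19) = 22

22


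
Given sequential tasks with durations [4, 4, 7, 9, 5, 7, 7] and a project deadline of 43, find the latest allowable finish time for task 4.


LF(activity 4) = deadline - sum of successor durations
Successors: activities 5 through 7 with durations [5, 7, 7]
Sum of successor durations = 19
LF = 43 - 19 = 24

24


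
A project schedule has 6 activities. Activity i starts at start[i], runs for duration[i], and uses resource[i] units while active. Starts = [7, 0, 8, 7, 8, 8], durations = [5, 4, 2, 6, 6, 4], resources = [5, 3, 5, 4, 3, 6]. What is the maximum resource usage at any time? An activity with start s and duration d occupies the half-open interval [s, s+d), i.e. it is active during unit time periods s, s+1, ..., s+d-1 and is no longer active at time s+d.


Each activity i is active on [start_i, start_i + duration_i).
Compute total resource usage per time slot:
  t=0: active resources = [3], total = 3
  t=1: active resources = [3], total = 3
  t=2: active resources = [3], total = 3
  t=3: active resources = [3], total = 3
  t=4: active resources = [], total = 0
  t=5: active resources = [], total = 0
  t=6: active resources = [], total = 0
  t=7: active resources = [5, 4], total = 9
  t=8: active resources = [5, 5, 4, 3, 6], total = 23
  t=9: active resources = [5, 5, 4, 3, 6], total = 23
  t=10: active resources = [5, 4, 3, 6], total = 18
  t=11: active resources = [5, 4, 3, 6], total = 18
  t=12: active resources = [4, 3], total = 7
  t=13: active resources = [3], total = 3
Peak resource demand = 23

23


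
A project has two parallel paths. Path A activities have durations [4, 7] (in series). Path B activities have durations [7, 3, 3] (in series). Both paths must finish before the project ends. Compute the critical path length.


Path A total = 4 + 7 = 11
Path B total = 7 + 3 + 3 = 13
Critical path = longest path = max(11, 13) = 13

13


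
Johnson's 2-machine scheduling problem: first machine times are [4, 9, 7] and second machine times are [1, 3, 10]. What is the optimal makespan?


Apply Johnson's rule:
  Group 1 (a <= b): [(3, 7, 10)]
  Group 2 (a > b): [(2, 9, 3), (1, 4, 1)]
Optimal job order: [3, 2, 1]
Schedule:
  Job 3: M1 done at 7, M2 done at 17
  Job 2: M1 done at 16, M2 done at 20
  Job 1: M1 done at 20, M2 done at 21
Makespan = 21

21


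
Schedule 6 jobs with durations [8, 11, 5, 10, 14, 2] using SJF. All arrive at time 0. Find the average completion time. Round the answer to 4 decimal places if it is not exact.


SJF order (ascending): [2, 5, 8, 10, 11, 14]
Completion times:
  Job 1: burst=2, C=2
  Job 2: burst=5, C=7
  Job 3: burst=8, C=15
  Job 4: burst=10, C=25
  Job 5: burst=11, C=36
  Job 6: burst=14, C=50
Average completion = 135/6 = 22.5

22.5


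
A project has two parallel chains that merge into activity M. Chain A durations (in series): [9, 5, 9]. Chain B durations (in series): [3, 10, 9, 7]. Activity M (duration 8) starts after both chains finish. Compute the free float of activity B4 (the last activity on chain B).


ES(B4) = sum of predecessors on chain B = 22
EF(B4) = ES + duration = 22 + 7 = 29
Successor of B4 is M. ES(M) = max(sum(A), sum(B)) = max(23, 29) = 29
Free float = ES(successor) - EF(current) = 29 - 29 = 0

0


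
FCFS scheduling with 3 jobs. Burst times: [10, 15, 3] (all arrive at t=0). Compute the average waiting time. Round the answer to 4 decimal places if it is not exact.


FCFS order (as given): [10, 15, 3]
Waiting times:
  Job 1: wait = 0
  Job 2: wait = 10
  Job 3: wait = 25
Sum of waiting times = 35
Average waiting time = 35/3 = 11.6667

11.6667


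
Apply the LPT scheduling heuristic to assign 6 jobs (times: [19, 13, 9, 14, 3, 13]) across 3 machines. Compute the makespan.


Sort jobs in decreasing order (LPT): [19, 14, 13, 13, 9, 3]
Assign each job to the least loaded machine:
  Machine 1: jobs [19, 3], load = 22
  Machine 2: jobs [14, 9], load = 23
  Machine 3: jobs [13, 13], load = 26
Makespan = max load = 26

26


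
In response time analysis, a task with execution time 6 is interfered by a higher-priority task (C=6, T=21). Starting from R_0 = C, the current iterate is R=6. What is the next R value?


R_next = C + ceil(R_prev / T_hp) * C_hp
ceil(6 / 21) = ceil(0.2857) = 1
Interference = 1 * 6 = 6
R_next = 6 + 6 = 12

12


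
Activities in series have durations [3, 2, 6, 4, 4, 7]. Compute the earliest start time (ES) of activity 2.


Activity 2 starts after activities 1 through 1 complete.
Predecessor durations: [3]
ES = 3 = 3

3


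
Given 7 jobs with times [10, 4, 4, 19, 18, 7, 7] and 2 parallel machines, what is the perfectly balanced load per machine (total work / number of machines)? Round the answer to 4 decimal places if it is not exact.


Total processing time = 10 + 4 + 4 + 19 + 18 + 7 + 7 = 69
Number of machines = 2
Ideal balanced load = 69 / 2 = 34.5

34.5


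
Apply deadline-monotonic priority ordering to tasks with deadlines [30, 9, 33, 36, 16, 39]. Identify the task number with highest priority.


Sort tasks by relative deadline (ascending):
  Task 2: deadline = 9
  Task 5: deadline = 16
  Task 1: deadline = 30
  Task 3: deadline = 33
  Task 4: deadline = 36
  Task 6: deadline = 39
Priority order (highest first): [2, 5, 1, 3, 4, 6]
Highest priority task = 2

2


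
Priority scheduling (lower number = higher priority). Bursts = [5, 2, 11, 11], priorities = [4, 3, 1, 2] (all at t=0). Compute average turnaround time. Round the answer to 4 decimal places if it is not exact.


Sort by priority (ascending = highest first):
Order: [(1, 11), (2, 11), (3, 2), (4, 5)]
Completion times:
  Priority 1, burst=11, C=11
  Priority 2, burst=11, C=22
  Priority 3, burst=2, C=24
  Priority 4, burst=5, C=29
Average turnaround = 86/4 = 21.5

21.5


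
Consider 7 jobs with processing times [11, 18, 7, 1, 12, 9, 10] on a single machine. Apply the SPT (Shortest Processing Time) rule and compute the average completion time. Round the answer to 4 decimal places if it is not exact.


Sort jobs by processing time (SPT order): [1, 7, 9, 10, 11, 12, 18]
Compute completion times sequentially:
  Job 1: processing = 1, completes at 1
  Job 2: processing = 7, completes at 8
  Job 3: processing = 9, completes at 17
  Job 4: processing = 10, completes at 27
  Job 5: processing = 11, completes at 38
  Job 6: processing = 12, completes at 50
  Job 7: processing = 18, completes at 68
Sum of completion times = 209
Average completion time = 209/7 = 29.8571

29.8571


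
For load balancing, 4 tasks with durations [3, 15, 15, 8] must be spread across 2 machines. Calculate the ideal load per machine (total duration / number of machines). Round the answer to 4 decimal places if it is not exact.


Total processing time = 3 + 15 + 15 + 8 = 41
Number of machines = 2
Ideal balanced load = 41 / 2 = 20.5

20.5


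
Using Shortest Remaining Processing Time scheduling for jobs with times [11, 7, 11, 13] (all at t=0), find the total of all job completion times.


Since all jobs arrive at t=0, SRPT equals SPT ordering.
SPT order: [7, 11, 11, 13]
Completion times:
  Job 1: p=7, C=7
  Job 2: p=11, C=18
  Job 3: p=11, C=29
  Job 4: p=13, C=42
Total completion time = 7 + 18 + 29 + 42 = 96

96


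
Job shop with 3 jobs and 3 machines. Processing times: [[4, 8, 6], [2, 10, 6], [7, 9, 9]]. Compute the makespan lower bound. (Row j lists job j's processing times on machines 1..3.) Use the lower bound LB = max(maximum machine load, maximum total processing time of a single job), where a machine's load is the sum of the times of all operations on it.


Machine loads:
  Machine 1: 4 + 2 + 7 = 13
  Machine 2: 8 + 10 + 9 = 27
  Machine 3: 6 + 6 + 9 = 21
Max machine load = 27
Job totals:
  Job 1: 18
  Job 2: 18
  Job 3: 25
Max job total = 25
Lower bound = max(27, 25) = 27

27


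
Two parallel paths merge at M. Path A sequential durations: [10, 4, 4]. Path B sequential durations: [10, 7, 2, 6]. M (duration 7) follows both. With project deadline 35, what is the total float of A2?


Forward pass: ES(A2) = sum of predecessors on chain A = 10
EF = ES + duration = 10 + 4 = 14
Backward pass: LF(M) = deadline = 35; LS(M) = 35 - 7 = 28
LF(A2) = LS(M) - sum(successors on chain A) = 28 - 4 = 24
LS = LF - duration = 24 - 4 = 20
Total float = LS - ES = 20 - 10 = 10

10


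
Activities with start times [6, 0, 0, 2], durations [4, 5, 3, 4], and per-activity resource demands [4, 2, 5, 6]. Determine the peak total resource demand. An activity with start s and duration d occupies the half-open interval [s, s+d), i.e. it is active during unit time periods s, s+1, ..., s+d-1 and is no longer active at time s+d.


Each activity i is active on [start_i, start_i + duration_i).
Compute total resource usage per time slot:
  t=0: active resources = [2, 5], total = 7
  t=1: active resources = [2, 5], total = 7
  t=2: active resources = [2, 5, 6], total = 13
  t=3: active resources = [2, 6], total = 8
  t=4: active resources = [2, 6], total = 8
  t=5: active resources = [6], total = 6
  t=6: active resources = [4], total = 4
  t=7: active resources = [4], total = 4
  t=8: active resources = [4], total = 4
  t=9: active resources = [4], total = 4
Peak resource demand = 13

13
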